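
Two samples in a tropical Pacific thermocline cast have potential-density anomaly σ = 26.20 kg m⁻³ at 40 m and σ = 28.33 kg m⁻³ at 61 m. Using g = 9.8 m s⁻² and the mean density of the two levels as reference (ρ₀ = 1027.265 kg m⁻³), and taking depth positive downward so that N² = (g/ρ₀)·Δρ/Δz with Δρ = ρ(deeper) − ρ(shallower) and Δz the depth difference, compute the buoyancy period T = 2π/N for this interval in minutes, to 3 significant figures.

3.37 min

Δρ = 1028.33 − 1026.20 = 2.13 kg m⁻³ over Δz = 61 − 40 = 21 m.
N² = (9.8/1027.265) × (2.13/21) = 9.6762 × 10⁻⁴ s⁻².
N = √(9.6762 × 10⁻⁴) = 0.031107 rad s⁻¹, so T = 2π/N = 201.99 s = 3.3665 min ≈ 3.37 min.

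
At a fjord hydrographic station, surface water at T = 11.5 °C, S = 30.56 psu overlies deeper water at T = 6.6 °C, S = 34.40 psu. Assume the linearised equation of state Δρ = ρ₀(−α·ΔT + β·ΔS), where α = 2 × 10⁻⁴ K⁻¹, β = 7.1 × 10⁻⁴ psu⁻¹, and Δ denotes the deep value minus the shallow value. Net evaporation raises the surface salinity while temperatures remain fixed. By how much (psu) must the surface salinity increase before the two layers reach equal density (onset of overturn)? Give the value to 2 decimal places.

5.22 psu

Neutral buoyancy requires −α(T_deep − T_surf) + β(S_deep − S_surf′) = 0.
S_surf′ = S_deep − (α/β)·ΔT = 34.40 − (2 × 10⁻⁴/7.1 × 10⁻⁴)·(-4.9) = 35.7803 psu.
Increase required: 35.7803 − 30.56 = 5.2203 psu.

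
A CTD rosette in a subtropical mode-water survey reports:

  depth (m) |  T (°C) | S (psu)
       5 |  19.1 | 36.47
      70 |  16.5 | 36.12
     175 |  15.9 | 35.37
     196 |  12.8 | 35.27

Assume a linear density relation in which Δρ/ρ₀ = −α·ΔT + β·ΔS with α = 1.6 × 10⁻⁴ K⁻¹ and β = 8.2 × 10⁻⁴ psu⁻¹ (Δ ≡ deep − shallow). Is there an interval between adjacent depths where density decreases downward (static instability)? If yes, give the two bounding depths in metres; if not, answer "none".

Evaluate Δρ/ρ₀ = −αΔT + βΔS across each adjacent pair:
  5–70 m: −αΔT+βΔS = −(1.6 × 10⁻⁴)(-2.6)+(8.2 × 10⁻⁴)(-0.35) = 1.3 × 10⁻⁴ → stable
  70–175 m: −αΔT+βΔS = −(1.6 × 10⁻⁴)(-0.6)+(8.2 × 10⁻⁴)(-0.75) = -5.2 × 10⁻⁴ → UNSTABLE
  175–196 m: −αΔT+βΔS = −(1.6 × 10⁻⁴)(-3.1)+(8.2 × 10⁻⁴)(-0.10) = 4.1 × 10⁻⁴ → stable
The 70–175 m interval has Δρ < 0: lighter water underlies denser water.

70–175 m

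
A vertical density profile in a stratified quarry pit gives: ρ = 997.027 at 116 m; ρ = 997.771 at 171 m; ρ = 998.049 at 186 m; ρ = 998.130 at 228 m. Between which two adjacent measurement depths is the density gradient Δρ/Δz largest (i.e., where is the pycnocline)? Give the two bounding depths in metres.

Compute the density gradient over each adjacent pair:
  116–171 m: Δρ/Δz = 0.744/55 = 0.014 kg m⁻⁴
  171–186 m: Δρ/Δz = 0.278/15 = 0.019 kg m⁻⁴
  186–228 m: Δρ/Δz = 0.081/42 = 1.9 × 10⁻³ kg m⁻⁴
The largest gradient is in the 171–186 m interval — the pycnocline.

171–186 m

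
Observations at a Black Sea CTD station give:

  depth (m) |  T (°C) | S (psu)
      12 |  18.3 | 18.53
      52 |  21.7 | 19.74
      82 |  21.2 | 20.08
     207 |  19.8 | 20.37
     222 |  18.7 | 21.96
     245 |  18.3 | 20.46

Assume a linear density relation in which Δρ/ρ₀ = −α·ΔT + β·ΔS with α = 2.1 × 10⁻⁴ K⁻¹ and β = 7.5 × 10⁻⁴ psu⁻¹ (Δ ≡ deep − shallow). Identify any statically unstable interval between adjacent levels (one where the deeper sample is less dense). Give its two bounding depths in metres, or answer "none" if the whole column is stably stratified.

Evaluate Δρ/ρ₀ = −αΔT + βΔS across each adjacent pair:
  12–52 m: −αΔT+βΔS = −(2.1 × 10⁻⁴)(+3.4)+(7.5 × 10⁻⁴)(+1.21) = 1.9 × 10⁻⁴ → stable
  52–82 m: −αΔT+βΔS = −(2.1 × 10⁻⁴)(-0.5)+(7.5 × 10⁻⁴)(+0.34) = 3.6 × 10⁻⁴ → stable
  82–207 m: −αΔT+βΔS = −(2.1 × 10⁻⁴)(-1.4)+(7.5 × 10⁻⁴)(+0.29) = 5.1 × 10⁻⁴ → stable
  207–222 m: −αΔT+βΔS = −(2.1 × 10⁻⁴)(-1.1)+(7.5 × 10⁻⁴)(+1.59) = 1.4 × 10⁻³ → stable
  222–245 m: −αΔT+βΔS = −(2.1 × 10⁻⁴)(-0.4)+(7.5 × 10⁻⁴)(-1.50) = -1.0 × 10⁻³ → UNSTABLE
The 222–245 m interval has Δρ < 0: lighter water underlies denser water.

222–245 m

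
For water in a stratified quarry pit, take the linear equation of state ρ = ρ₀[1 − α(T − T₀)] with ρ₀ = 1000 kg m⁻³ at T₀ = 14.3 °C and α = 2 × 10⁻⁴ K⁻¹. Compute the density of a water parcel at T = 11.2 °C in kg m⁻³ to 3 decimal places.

1000.620 kg m⁻³

T − T₀ = -3.1 K.
Bracket = 1 − α·(-3.1) = 1 + (6.20 × 10⁻⁴) = 1.0006200.
ρ = 1000 × 1.0006200 = 1000.620 kg m⁻³.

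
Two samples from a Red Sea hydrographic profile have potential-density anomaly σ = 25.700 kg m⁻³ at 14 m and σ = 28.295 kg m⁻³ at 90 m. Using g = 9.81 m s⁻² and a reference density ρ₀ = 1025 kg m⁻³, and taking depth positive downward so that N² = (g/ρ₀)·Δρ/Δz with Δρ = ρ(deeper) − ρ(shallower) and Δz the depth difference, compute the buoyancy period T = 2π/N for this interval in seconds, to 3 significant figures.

Δρ = 1028.295 − 1025.700 = 2.595 kg m⁻³ over Δz = 90 − 14 = 76 m.
N² = (9.81/1025) × (2.595/76) = 3.2679 × 10⁻⁴ s⁻².
N = √(3.2679 × 10⁻⁴) = 0.018077 rad s⁻¹, so T = 2π/N = 347.58 s ≈ 348 s.

348 s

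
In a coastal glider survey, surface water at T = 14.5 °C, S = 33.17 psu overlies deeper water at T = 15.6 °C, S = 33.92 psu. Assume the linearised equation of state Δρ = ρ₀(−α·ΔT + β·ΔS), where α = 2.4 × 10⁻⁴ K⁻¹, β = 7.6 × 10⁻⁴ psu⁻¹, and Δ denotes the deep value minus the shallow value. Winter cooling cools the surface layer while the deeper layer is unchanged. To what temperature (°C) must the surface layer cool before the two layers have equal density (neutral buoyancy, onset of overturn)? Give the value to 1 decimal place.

Neutral buoyancy requires Δρ = 0, i.e. −α(T_deep − T_surf′) + β(S_deep − S_surf) = 0.
T_surf′ = T_deep − (β/α)·ΔS = 15.6 − (7.6 × 10⁻⁴/2.4 × 10⁻⁴)·(+0.75) = 13.225 °C.
Cooling required: 14.5 − (13.225) = 1.275 °C.

13.2 °C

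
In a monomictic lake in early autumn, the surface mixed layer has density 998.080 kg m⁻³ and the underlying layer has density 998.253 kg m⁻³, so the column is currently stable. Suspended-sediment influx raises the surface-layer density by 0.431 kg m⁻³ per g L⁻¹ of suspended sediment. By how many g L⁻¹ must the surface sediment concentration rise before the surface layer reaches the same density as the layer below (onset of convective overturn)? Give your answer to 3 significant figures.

Density deficit of the surface layer: 998.253 − 998.080 = 0.173 kg m⁻³.
Required change = 0.173 / 0.431 = 0.401 g L⁻¹.

0.401 g L⁻¹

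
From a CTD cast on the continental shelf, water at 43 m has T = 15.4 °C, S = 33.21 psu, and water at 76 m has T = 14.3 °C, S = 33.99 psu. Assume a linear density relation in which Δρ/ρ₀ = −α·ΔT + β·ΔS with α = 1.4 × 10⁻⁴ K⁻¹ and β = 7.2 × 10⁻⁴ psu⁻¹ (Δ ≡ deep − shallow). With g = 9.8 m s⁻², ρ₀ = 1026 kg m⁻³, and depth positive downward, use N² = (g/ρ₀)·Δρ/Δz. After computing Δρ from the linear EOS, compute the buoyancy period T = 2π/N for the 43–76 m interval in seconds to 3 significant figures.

431 s

ΔT = -1.1 K, ΔS = +0.78 psu (deep − shallow).
Δρ/ρ₀ = −αΔT + βΔS = 1.54 × 10⁻⁴ + 5.616 × 10⁻⁴ = 7.156 × 10⁻⁴, so Δρ ≈ 0.7342 kg m⁻³.
N² = (g/ρ₀)·Δρ/Δz = g·(Δρ/ρ₀)/Δz = 9.8 × 7.156 × 10⁻⁴ / 33 = 2.1251 × 10⁻⁴ s⁻².
N = √(2.1251 × 10⁻⁴) = 0.014578 rad s⁻¹ → T = 2π/N = 431.00 s ≈ 431 s.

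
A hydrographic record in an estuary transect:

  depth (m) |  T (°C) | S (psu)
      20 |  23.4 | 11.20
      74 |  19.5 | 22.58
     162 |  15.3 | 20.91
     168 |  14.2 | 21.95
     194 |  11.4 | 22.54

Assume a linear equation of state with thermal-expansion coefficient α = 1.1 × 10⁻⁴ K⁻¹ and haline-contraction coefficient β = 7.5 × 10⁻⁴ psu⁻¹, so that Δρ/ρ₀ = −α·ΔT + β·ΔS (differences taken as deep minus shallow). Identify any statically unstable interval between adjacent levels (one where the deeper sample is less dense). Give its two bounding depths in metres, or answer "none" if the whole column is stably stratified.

Evaluate Δρ/ρ₀ = −αΔT + βΔS across each adjacent pair:
  20–74 m: −αΔT+βΔS = −(1.1 × 10⁻⁴)(-3.9)+(7.5 × 10⁻⁴)(+11.38) = 9.0 × 10⁻³ → stable
  74–162 m: −αΔT+βΔS = −(1.1 × 10⁻⁴)(-4.2)+(7.5 × 10⁻⁴)(-1.67) = -7.9 × 10⁻⁴ → UNSTABLE
  162–168 m: −αΔT+βΔS = −(1.1 × 10⁻⁴)(-1.1)+(7.5 × 10⁻⁴)(+1.04) = 9.0 × 10⁻⁴ → stable
  168–194 m: −αΔT+βΔS = −(1.1 × 10⁻⁴)(-2.8)+(7.5 × 10⁻⁴)(+0.59) = 7.5 × 10⁻⁴ → stable
The 74–162 m interval has Δρ < 0: lighter water underlies denser water.

74–162 m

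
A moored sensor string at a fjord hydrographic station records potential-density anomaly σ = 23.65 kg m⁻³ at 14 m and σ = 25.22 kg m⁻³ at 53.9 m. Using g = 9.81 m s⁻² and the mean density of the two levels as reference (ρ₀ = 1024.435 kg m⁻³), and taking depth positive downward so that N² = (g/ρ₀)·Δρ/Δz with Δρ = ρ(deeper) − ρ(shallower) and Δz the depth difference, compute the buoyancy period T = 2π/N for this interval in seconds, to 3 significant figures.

324 s

Δρ = 1025.22 − 1023.65 = 1.57 kg m⁻³ over Δz = 53.9 − 14 = 39.9 m.
N² = (9.81/1024.435) × (1.57/39.9) = 3.7680 × 10⁻⁴ s⁻².
N = √(3.7680 × 10⁻⁴) = 0.019411 rad s⁻¹, so T = 2π/N = 323.69 s ≈ 324 s.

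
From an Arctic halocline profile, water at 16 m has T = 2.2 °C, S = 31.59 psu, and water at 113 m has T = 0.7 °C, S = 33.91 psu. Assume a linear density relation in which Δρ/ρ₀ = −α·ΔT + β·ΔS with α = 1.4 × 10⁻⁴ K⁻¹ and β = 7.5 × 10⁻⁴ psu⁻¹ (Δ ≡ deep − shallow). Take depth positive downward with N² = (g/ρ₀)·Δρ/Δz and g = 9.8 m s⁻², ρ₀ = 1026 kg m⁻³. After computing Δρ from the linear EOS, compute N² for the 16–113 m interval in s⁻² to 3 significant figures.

ΔT = -1.5 K, ΔS = +2.32 psu (deep − shallow).
Δρ/ρ₀ = −αΔT + βΔS = 2.10 × 10⁻⁴ + 1.74 × 10⁻³ = 1.95 × 10⁻³, so Δρ ≈ 2.001 kg m⁻³.
N² = (g/ρ₀)·Δρ/Δz = g·(Δρ/ρ₀)/Δz = 9.8 × 1.95 × 10⁻³ / 97 = 1.9701 × 10⁻⁴ s⁻² ≈ 1.97 × 10⁻⁴ s⁻².

1.97 × 10⁻⁴ s⁻²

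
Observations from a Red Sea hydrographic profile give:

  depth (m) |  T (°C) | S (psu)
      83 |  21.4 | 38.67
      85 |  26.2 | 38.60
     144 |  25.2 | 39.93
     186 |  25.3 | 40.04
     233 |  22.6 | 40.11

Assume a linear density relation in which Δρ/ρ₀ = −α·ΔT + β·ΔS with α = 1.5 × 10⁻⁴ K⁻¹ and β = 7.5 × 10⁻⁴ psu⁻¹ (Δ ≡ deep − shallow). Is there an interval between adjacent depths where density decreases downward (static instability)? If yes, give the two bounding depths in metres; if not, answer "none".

Evaluate Δρ/ρ₀ = −αΔT + βΔS across each adjacent pair:
  83–85 m: −αΔT+βΔS = −(1.5 × 10⁻⁴)(+4.8)+(7.5 × 10⁻⁴)(-0.07) = -7.7 × 10⁻⁴ → UNSTABLE
  85–144 m: −αΔT+βΔS = −(1.5 × 10⁻⁴)(-1.0)+(7.5 × 10⁻⁴)(+1.33) = 1.1 × 10⁻³ → stable
  144–186 m: −αΔT+βΔS = −(1.5 × 10⁻⁴)(+0.1)+(7.5 × 10⁻⁴)(+0.11) = 6.8 × 10⁻⁵ → stable
  186–233 m: −αΔT+βΔS = −(1.5 × 10⁻⁴)(-2.7)+(7.5 × 10⁻⁴)(+0.07) = 4.6 × 10⁻⁴ → stable
The 83–85 m interval has Δρ < 0: lighter water underlies denser water.

83–85 m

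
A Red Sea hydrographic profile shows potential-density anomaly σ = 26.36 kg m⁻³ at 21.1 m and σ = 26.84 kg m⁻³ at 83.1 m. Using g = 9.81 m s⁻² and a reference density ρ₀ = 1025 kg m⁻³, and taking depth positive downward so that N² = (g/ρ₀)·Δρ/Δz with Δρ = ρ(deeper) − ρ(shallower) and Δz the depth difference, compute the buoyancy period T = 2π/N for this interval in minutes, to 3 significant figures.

Δρ = 1026.84 − 1026.36 = 0.48 kg m⁻³ over Δz = 83.1 − 21.1 = 62 m.
N² = (9.81/1025) × (0.48/62) = 7.4096 × 10⁻⁵ s⁻².
N = √(7.4096 × 10⁻⁵) = 8.6079 × 10⁻³ rad s⁻¹, so T = 2π/N = 729.93 s = 12.165 min ≈ 12.2 min.

12.2 min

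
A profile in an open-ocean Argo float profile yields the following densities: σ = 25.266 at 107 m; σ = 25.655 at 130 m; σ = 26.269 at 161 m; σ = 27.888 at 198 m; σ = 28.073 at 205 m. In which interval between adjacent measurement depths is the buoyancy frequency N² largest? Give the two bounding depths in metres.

161–198 m

Compute the density gradient over each adjacent pair:
  107–130 m: Δρ/Δz = 0.389/23 = 0.017 kg m⁻⁴
  130–161 m: Δρ/Δz = 0.614/31 = 0.020 kg m⁻⁴
  161–198 m: Δρ/Δz = 1.619/37 = 0.044 kg m⁻⁴
  198–205 m: Δρ/Δz = 0.185/7 = 0.026 kg m⁻⁴
The largest gradient is in the 161–198 m interval — the pycnocline.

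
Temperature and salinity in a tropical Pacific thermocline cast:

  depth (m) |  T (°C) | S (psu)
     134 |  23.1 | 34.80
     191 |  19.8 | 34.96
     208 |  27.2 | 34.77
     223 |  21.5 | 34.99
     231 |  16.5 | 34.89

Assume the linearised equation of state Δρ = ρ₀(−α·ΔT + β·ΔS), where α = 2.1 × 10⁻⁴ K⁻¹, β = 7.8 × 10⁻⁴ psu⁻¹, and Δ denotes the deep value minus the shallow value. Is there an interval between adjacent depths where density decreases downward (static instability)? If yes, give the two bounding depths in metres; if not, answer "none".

191–208 m

Evaluate Δρ/ρ₀ = −αΔT + βΔS across each adjacent pair:
  134–191 m: −αΔT+βΔS = −(2.1 × 10⁻⁴)(-3.3)+(7.8 × 10⁻⁴)(+0.16) = 8.2 × 10⁻⁴ → stable
  191–208 m: −αΔT+βΔS = −(2.1 × 10⁻⁴)(+7.4)+(7.8 × 10⁻⁴)(-0.19) = -1.7 × 10⁻³ → UNSTABLE
  208–223 m: −αΔT+βΔS = −(2.1 × 10⁻⁴)(-5.7)+(7.8 × 10⁻⁴)(+0.22) = 1.4 × 10⁻³ → stable
  223–231 m: −αΔT+βΔS = −(2.1 × 10⁻⁴)(-5.0)+(7.8 × 10⁻⁴)(-0.10) = 9.7 × 10⁻⁴ → stable
The 191–208 m interval has Δρ < 0: lighter water underlies denser water.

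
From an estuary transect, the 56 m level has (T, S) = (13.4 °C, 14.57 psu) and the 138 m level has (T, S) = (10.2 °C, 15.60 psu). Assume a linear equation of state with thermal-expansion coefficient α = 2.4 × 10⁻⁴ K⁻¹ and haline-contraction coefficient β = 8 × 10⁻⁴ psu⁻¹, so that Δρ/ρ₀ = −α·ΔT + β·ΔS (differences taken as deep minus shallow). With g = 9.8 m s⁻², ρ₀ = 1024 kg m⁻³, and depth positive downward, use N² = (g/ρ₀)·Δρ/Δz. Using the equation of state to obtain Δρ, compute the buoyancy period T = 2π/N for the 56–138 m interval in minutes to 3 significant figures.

7.59 min

ΔT = -3.2 K, ΔS = +1.03 psu (deep − shallow).
Δρ/ρ₀ = −αΔT + βΔS = 7.68 × 10⁻⁴ + 8.24 × 10⁻⁴ = 1.592 × 10⁻³, so Δρ ≈ 1.630 kg m⁻³.
N² = (g/ρ₀)·Δρ/Δz = g·(Δρ/ρ₀)/Δz = 9.8 × 1.592 × 10⁻³ / 82 = 1.9026 × 10⁻⁴ s⁻².
N = √(1.9026 × 10⁻⁴) = 0.013793 rad s⁻¹ → T = 2π/N = 455.53 s = 7.5922 min ≈ 7.59 min.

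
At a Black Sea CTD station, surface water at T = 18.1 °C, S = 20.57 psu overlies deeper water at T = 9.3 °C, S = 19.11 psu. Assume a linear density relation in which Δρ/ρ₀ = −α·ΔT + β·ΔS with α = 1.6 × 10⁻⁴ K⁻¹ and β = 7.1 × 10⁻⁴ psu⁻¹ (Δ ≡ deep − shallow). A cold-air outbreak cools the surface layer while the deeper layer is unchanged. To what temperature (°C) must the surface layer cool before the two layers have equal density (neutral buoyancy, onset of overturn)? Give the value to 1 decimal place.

15.8 °C

Neutral buoyancy requires Δρ = 0, i.e. −α(T_deep − T_surf′) + β(S_deep − S_surf) = 0.
T_surf′ = T_deep − (β/α)·ΔS = 9.3 − (7.1 × 10⁻⁴/1.6 × 10⁻⁴)·(-1.46) = 15.779 °C.
Cooling required: 18.1 − (15.779) = 2.321 °C.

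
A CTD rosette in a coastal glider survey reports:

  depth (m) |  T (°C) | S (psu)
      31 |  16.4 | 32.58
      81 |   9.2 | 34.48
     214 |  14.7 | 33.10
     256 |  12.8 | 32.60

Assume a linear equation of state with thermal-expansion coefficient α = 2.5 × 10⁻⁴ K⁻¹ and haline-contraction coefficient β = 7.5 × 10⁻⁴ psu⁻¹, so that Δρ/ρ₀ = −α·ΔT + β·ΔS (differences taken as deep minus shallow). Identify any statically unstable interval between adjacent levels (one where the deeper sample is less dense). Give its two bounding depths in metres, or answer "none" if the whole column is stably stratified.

Evaluate Δρ/ρ₀ = −αΔT + βΔS across each adjacent pair:
  31–81 m: −αΔT+βΔS = −(2.5 × 10⁻⁴)(-7.2)+(7.5 × 10⁻⁴)(+1.90) = 3.2 × 10⁻³ → stable
  81–214 m: −αΔT+βΔS = −(2.5 × 10⁻⁴)(+5.5)+(7.5 × 10⁻⁴)(-1.38) = -2.4 × 10⁻³ → UNSTABLE
  214–256 m: −αΔT+βΔS = −(2.5 × 10⁻⁴)(-1.9)+(7.5 × 10⁻⁴)(-0.50) = 1.0 × 10⁻⁴ → stable
The 81–214 m interval has Δρ < 0: lighter water underlies denser water.

81–214 m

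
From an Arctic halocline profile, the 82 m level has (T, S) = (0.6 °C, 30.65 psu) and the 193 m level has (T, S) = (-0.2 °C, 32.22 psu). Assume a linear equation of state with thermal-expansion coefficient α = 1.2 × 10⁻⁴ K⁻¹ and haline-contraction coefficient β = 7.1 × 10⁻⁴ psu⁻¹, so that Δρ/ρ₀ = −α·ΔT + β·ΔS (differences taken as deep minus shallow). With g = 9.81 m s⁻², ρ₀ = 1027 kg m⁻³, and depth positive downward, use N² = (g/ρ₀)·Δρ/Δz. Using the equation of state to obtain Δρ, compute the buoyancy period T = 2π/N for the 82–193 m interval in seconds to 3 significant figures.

607 s

ΔT = -0.8 K, ΔS = +1.57 psu (deep − shallow).
Δρ/ρ₀ = −αΔT + βΔS = 9.60 × 10⁻⁵ + 1.1147 × 10⁻³ = 1.2107 × 10⁻³, so Δρ ≈ 1.243 kg m⁻³.
N² = (g/ρ₀)·Δρ/Δz = g·(Δρ/ρ₀)/Δz = 9.81 × 1.2107 × 10⁻³ / 111 = 1.0700 × 10⁻⁴ s⁻².
N = √(1.0700 × 10⁻⁴) = 0.010344 rad s⁻¹ → T = 2π/N = 607.42 s ≈ 607 s.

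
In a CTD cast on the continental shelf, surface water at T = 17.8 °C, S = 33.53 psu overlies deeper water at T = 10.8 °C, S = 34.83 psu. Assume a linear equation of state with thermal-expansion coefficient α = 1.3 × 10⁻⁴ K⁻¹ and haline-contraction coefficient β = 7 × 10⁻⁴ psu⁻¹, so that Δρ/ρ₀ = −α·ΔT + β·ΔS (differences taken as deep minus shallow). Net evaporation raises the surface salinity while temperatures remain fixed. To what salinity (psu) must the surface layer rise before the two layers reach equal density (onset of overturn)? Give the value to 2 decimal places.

Neutral buoyancy requires −α(T_deep − T_surf) + β(S_deep − S_surf′) = 0.
S_surf′ = S_deep − (α/β)·ΔT = 34.83 − (1.3 × 10⁻⁴/7 × 10⁻⁴)·(-7.0) = 36.1300 psu.
Increase required: 36.1300 − 33.53 = 2.6000 psu.

36.13 psu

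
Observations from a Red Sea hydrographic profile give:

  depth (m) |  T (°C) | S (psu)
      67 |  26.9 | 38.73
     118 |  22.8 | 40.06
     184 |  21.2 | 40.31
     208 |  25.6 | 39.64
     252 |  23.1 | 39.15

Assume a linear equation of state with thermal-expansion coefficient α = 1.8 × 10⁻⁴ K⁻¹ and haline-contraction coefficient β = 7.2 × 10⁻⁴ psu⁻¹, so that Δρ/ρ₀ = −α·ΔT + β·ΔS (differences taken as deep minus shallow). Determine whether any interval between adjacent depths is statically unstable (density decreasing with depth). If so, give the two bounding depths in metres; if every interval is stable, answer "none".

Evaluate Δρ/ρ₀ = −αΔT + βΔS across each adjacent pair:
  67–118 m: −αΔT+βΔS = −(1.8 × 10⁻⁴)(-4.1)+(7.2 × 10⁻⁴)(+1.33) = 1.7 × 10⁻³ → stable
  118–184 m: −αΔT+βΔS = −(1.8 × 10⁻⁴)(-1.6)+(7.2 × 10⁻⁴)(+0.25) = 4.7 × 10⁻⁴ → stable
  184–208 m: −αΔT+βΔS = −(1.8 × 10⁻⁴)(+4.4)+(7.2 × 10⁻⁴)(-0.67) = -1.3 × 10⁻³ → UNSTABLE
  208–252 m: −αΔT+βΔS = −(1.8 × 10⁻⁴)(-2.5)+(7.2 × 10⁻⁴)(-0.49) = 9.7 × 10⁻⁵ → stable
The 184–208 m interval has Δρ < 0: lighter water underlies denser water.

184–208 m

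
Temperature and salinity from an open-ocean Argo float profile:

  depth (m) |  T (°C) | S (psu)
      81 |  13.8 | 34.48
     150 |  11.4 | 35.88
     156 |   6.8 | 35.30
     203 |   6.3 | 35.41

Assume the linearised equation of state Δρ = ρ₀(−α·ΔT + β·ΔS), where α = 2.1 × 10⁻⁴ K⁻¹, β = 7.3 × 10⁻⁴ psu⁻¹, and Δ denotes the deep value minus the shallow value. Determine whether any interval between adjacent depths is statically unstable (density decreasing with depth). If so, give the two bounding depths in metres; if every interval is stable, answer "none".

none

Evaluate Δρ/ρ₀ = −αΔT + βΔS across each adjacent pair:
  81–150 m: −αΔT+βΔS = −(2.1 × 10⁻⁴)(-2.4)+(7.3 × 10⁻⁴)(+1.40) = 1.5 × 10⁻³ → stable
  150–156 m: −αΔT+βΔS = −(2.1 × 10⁻⁴)(-4.6)+(7.3 × 10⁻⁴)(-0.58) = 5.4 × 10⁻⁴ → stable
  156–203 m: −αΔT+βΔS = −(2.1 × 10⁻⁴)(-0.5)+(7.3 × 10⁻⁴)(+0.11) = 1.9 × 10⁻⁴ → stable
Every interval has Δρ > 0: the column is stably stratified throughout.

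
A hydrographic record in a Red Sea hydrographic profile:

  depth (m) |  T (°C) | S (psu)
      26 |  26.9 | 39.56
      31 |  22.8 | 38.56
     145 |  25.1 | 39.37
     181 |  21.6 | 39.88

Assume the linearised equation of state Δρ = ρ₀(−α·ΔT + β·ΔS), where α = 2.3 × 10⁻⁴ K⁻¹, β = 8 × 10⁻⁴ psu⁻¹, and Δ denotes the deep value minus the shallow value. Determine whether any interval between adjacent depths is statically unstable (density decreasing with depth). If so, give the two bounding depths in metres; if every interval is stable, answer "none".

none

Evaluate Δρ/ρ₀ = −αΔT + βΔS across each adjacent pair:
  26–31 m: −αΔT+βΔS = −(2.3 × 10⁻⁴)(-4.1)+(8 × 10⁻⁴)(-1.00) = 1.4 × 10⁻⁴ → stable
  31–145 m: −αΔT+βΔS = −(2.3 × 10⁻⁴)(+2.3)+(8 × 10⁻⁴)(+0.81) = 1.2 × 10⁻⁴ → stable
  145–181 m: −αΔT+βΔS = −(2.3 × 10⁻⁴)(-3.5)+(8 × 10⁻⁴)(+0.51) = 1.2 × 10⁻³ → stable
Every interval has Δρ > 0: the column is stably stratified throughout.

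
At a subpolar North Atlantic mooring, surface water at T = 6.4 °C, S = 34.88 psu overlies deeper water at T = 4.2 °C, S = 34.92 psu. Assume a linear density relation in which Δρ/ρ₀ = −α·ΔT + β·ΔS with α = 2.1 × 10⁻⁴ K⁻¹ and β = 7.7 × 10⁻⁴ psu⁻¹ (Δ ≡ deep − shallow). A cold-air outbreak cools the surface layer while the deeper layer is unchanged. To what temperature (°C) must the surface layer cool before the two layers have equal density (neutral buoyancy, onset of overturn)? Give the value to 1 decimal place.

4.1 °C

Neutral buoyancy requires Δρ = 0, i.e. −α(T_deep − T_surf′) + β(S_deep − S_surf) = 0.
T_surf′ = T_deep − (β/α)·ΔS = 4.2 − (7.7 × 10⁻⁴/2.1 × 10⁻⁴)·(+0.04) = 4.053 °C.
Cooling required: 6.4 − (4.053) = 2.347 °C.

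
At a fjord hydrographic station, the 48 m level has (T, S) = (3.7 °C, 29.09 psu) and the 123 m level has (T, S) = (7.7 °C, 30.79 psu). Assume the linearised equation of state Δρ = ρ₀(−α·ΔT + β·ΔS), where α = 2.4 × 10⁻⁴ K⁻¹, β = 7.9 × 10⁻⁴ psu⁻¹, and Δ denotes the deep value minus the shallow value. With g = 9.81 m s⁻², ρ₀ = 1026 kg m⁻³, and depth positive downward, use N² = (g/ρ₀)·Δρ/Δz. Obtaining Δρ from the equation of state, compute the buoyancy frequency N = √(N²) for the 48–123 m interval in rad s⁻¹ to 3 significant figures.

ΔT = +4.0 K, ΔS = +1.70 psu (deep − shallow).
Δρ/ρ₀ = −αΔT + βΔS = -9.60 × 10⁻⁴ + 1.343 × 10⁻³ = 3.83 × 10⁻⁴, so Δρ ≈ 0.3930 kg m⁻³.
N² = (g/ρ₀)·Δρ/Δz = g·(Δρ/ρ₀)/Δz = 9.81 × 3.83 × 10⁻⁴ / 75 = 5.0096 × 10⁻⁵ s⁻².
N = √(5.0096 × 10⁻⁵) = 7.0779 × 10⁻³ rad s⁻¹ ≈ 7.08 × 10⁻³ rad s⁻¹.

7.08 × 10⁻³ rad s⁻¹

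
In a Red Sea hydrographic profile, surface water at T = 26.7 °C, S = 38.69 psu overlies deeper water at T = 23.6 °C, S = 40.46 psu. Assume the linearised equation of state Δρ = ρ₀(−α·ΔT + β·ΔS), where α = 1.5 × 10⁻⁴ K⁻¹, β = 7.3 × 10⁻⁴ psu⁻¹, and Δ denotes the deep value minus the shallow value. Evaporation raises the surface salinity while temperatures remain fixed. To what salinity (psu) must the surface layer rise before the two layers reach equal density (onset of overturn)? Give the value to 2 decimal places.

Neutral buoyancy requires −α(T_deep − T_surf) + β(S_deep − S_surf′) = 0.
S_surf′ = S_deep − (α/β)·ΔT = 40.46 − (1.5 × 10⁻⁴/7.3 × 10⁻⁴)·(-3.1) = 41.0970 psu.
Increase required: 41.0970 − 38.69 = 2.4070 psu.

41.10 psu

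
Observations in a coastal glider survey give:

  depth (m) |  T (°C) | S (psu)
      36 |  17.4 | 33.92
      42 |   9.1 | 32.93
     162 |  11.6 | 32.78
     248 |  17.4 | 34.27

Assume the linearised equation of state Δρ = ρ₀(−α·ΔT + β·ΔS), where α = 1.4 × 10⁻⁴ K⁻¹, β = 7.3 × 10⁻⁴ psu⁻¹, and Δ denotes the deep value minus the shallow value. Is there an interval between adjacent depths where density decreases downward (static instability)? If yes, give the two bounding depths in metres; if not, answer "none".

42–162 m

Evaluate Δρ/ρ₀ = −αΔT + βΔS across each adjacent pair:
  36–42 m: −αΔT+βΔS = −(1.4 × 10⁻⁴)(-8.3)+(7.3 × 10⁻⁴)(-0.99) = 4.4 × 10⁻⁴ → stable
  42–162 m: −αΔT+βΔS = −(1.4 × 10⁻⁴)(+2.5)+(7.3 × 10⁻⁴)(-0.15) = -4.6 × 10⁻⁴ → UNSTABLE
  162–248 m: −αΔT+βΔS = −(1.4 × 10⁻⁴)(+5.8)+(7.3 × 10⁻⁴)(+1.49) = 2.8 × 10⁻⁴ → stable
The 42–162 m interval has Δρ < 0: lighter water underlies denser water.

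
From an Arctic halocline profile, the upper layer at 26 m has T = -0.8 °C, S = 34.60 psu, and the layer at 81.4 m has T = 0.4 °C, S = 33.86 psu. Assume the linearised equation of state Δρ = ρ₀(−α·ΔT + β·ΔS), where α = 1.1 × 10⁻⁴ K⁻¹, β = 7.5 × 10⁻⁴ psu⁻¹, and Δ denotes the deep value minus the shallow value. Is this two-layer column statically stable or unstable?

ΔT = 0.4 − -0.8 = +1.2 K and ΔS = 33.86 − 34.60 = -0.74 psu (deep − shallow).
−αΔT = -1.32 × 10⁻⁴; βΔS = -5.55 × 10⁻⁴; sum Δρ/ρ₀ = -6.87 × 10⁻⁴.
Δρ/ρ₀ < 0, so Δρ < 0: deeper water is lighter → statically unstable; the column would overturn.

unstable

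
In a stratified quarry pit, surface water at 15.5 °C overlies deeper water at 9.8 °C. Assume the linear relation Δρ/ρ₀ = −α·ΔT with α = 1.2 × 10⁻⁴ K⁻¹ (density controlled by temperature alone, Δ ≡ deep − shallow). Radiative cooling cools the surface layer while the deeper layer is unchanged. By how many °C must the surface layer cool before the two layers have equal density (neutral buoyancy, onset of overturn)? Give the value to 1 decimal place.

5.7 °C

With temperature the only control, equal density requires T_surf′ = T_deep.
T_surf′ = 9.8 °C.
Cooling required: 15.5 − 9.8 = 5.7 °C.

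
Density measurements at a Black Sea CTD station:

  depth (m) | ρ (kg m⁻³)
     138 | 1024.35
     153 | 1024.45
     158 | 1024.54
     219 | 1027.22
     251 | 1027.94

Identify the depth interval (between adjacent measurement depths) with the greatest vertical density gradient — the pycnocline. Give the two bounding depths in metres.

158–219 m

Compute the density gradient over each adjacent pair:
  138–153 m: Δρ/Δz = 0.10/15 = 6.7 × 10⁻³ kg m⁻⁴
  153–158 m: Δρ/Δz = 0.09/5 = 0.018 kg m⁻⁴
  158–219 m: Δρ/Δz = 2.68/61 = 0.044 kg m⁻⁴
  219–251 m: Δρ/Δz = 0.72/32 = 0.022 kg m⁻⁴
The largest gradient is in the 158–219 m interval — the pycnocline.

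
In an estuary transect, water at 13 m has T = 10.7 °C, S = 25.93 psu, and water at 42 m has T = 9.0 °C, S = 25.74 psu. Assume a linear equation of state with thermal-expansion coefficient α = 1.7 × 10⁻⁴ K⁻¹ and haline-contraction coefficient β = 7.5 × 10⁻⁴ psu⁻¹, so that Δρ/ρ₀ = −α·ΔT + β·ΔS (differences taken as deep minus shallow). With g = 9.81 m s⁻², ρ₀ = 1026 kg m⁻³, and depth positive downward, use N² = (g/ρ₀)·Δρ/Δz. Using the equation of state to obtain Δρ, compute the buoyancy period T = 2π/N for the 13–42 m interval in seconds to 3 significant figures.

ΔT = -1.7 K, ΔS = -0.19 psu (deep − shallow).
Δρ/ρ₀ = −αΔT + βΔS = 2.89 × 10⁻⁴ − 1.425 × 10⁻⁴ = 1.465 × 10⁻⁴, so Δρ ≈ 0.1503 kg m⁻³.
N² = (g/ρ₀)·Δρ/Δz = g·(Δρ/ρ₀)/Δz = 9.81 × 1.465 × 10⁻⁴ / 29 = 4.9557 × 10⁻⁵ s⁻².
N = √(4.9557 × 10⁻⁵) = 7.0397 × 10⁻³ rad s⁻¹ → T = 2π/N = 892.54 s ≈ 893 s.

893 s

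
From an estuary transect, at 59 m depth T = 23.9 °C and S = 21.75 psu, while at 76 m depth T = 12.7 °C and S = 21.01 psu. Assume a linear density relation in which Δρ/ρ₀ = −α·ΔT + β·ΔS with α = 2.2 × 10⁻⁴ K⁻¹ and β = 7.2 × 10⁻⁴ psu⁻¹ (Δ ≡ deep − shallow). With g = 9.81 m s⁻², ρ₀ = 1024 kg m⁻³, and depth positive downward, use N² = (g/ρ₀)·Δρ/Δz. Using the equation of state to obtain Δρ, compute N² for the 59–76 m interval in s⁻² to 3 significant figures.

ΔT = -11.2 K, ΔS = -0.74 psu (deep − shallow).
Δρ/ρ₀ = −αΔT + βΔS = 2.464 × 10⁻³ − 5.328 × 10⁻⁴ = 1.9312 × 10⁻³, so Δρ ≈ 1.978 kg m⁻³.
N² = (g/ρ₀)·Δρ/Δz = g·(Δρ/ρ₀)/Δz = 9.81 × 1.9312 × 10⁻³ / 17 = 1.1144 × 10⁻³ s⁻² ≈ 1.11 × 10⁻³ s⁻².

1.11 × 10⁻³ s⁻²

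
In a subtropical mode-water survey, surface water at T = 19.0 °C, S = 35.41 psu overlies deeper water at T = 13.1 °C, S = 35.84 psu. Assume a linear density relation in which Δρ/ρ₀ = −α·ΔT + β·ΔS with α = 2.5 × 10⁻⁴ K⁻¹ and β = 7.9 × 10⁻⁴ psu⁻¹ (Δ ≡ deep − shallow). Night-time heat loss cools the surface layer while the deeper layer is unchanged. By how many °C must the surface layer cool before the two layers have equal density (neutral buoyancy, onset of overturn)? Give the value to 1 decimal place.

7.3 °C

Neutral buoyancy requires Δρ = 0, i.e. −α(T_deep − T_surf′) + β(S_deep − S_surf) = 0.
T_surf′ = T_deep − (β/α)·ΔS = 13.1 − (7.9 × 10⁻⁴/2.5 × 10⁻⁴)·(+0.43) = 11.741 °C.
Cooling required: 19.0 − (11.741) = 7.259 °C.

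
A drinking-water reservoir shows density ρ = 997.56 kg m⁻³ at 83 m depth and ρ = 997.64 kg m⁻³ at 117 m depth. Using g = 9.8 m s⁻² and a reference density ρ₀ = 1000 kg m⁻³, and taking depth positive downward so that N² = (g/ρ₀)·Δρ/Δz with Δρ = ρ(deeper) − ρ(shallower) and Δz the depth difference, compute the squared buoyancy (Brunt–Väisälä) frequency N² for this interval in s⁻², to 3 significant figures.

Δρ = 997.64 − 997.56 = 0.08 kg m⁻³ over Δz = 117 − 83 = 34 m.
N² = (9.8/1000) × (0.08/34) = 2.3059 × 10⁻⁵ s⁻² ≈ 2.31 × 10⁻⁵ s⁻².
Since Δρ > 0 the layer is stably stratified.

2.31 × 10⁻⁵ s⁻²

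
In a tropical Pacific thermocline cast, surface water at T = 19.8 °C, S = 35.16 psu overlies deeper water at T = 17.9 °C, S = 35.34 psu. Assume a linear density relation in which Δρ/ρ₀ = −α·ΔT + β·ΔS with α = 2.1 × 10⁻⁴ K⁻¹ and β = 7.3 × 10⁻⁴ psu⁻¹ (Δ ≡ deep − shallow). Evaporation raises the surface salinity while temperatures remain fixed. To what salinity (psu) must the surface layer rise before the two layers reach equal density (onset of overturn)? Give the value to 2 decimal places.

Neutral buoyancy requires −α(T_deep − T_surf) + β(S_deep − S_surf′) = 0.
S_surf′ = S_deep − (α/β)·ΔT = 35.34 − (2.1 × 10⁻⁴/7.3 × 10⁻⁴)·(-1.9) = 35.8866 psu.
Increase required: 35.8866 − 35.16 = 0.7266 psu.

35.89 psu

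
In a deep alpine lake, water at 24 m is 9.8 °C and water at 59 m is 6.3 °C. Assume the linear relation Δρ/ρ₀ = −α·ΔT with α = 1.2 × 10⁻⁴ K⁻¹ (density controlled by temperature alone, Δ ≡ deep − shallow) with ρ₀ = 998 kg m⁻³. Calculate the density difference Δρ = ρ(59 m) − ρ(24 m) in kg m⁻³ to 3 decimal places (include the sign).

+0.419 kg m⁻³

ΔT = -3.5 K, Δρ/ρ₀ = −αΔT = 4.20 × 10⁻⁴.
Δρ = 998 × (4.20 × 10⁻⁴) = +0.419 kg m⁻³.
Positive Δρ: denser below, stable.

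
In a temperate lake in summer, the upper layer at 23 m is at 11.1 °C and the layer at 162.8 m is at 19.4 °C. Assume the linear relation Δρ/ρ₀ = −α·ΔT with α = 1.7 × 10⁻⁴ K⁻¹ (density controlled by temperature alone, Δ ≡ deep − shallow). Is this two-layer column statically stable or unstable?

ΔT = 19.4 − 11.1 = +8.3 K, so Δρ/ρ₀ = −αΔT = -1.411 × 10⁻³.
Δρ/ρ₀ < 0, so Δρ < 0: deeper water is lighter → statically unstable; the column would overturn.

unstable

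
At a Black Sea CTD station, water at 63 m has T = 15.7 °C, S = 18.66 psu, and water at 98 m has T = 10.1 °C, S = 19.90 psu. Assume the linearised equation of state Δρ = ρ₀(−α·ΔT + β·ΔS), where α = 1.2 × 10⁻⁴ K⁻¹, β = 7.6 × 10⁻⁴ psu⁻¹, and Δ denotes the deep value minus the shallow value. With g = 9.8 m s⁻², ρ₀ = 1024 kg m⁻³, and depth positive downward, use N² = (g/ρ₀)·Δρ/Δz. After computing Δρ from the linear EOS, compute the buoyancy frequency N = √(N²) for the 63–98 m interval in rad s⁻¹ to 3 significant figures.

0.0213 rad s⁻¹

ΔT = -5.6 K, ΔS = +1.24 psu (deep − shallow).
Δρ/ρ₀ = −αΔT + βΔS = 6.72 × 10⁻⁴ + 9.424 × 10⁻⁴ = 1.6144 × 10⁻³, so Δρ ≈ 1.653 kg m⁻³.
N² = (g/ρ₀)·Δρ/Δz = g·(Δρ/ρ₀)/Δz = 9.8 × 1.6144 × 10⁻³ / 35 = 4.5203 × 10⁻⁴ s⁻².
N = √(4.5203 × 10⁻⁴) = 0.021261 rad s⁻¹ ≈ 0.0213 rad s⁻¹.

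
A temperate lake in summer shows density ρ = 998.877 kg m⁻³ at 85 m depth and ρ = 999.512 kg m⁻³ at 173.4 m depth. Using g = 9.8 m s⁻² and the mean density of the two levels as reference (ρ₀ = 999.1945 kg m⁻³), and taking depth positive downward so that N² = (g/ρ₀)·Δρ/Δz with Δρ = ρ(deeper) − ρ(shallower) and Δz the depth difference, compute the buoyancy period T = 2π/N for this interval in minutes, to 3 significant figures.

Δρ = 999.512 − 998.877 = 0.635 kg m⁻³ over Δz = 173.4 − 85 = 88.4 m.
N² = (9.8/999.1945) × (0.635/88.4) = 7.0453 × 10⁻⁵ s⁻².
N = √(7.0453 × 10⁻⁵) = 8.3936 × 10⁻³ rad s⁻¹, so T = 2π/N = 748.57 s = 12.476 min ≈ 12.5 min.

12.5 min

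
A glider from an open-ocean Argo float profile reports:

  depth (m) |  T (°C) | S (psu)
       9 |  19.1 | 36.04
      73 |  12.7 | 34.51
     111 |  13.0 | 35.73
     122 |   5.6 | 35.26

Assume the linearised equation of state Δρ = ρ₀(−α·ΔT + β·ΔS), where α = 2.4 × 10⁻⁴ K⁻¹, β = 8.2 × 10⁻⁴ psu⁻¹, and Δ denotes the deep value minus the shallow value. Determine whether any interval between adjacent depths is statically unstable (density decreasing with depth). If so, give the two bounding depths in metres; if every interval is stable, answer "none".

Evaluate Δρ/ρ₀ = −αΔT + βΔS across each adjacent pair:
  9–73 m: −αΔT+βΔS = −(2.4 × 10⁻⁴)(-6.4)+(8.2 × 10⁻⁴)(-1.53) = 2.8 × 10⁻⁴ → stable
  73–111 m: −αΔT+βΔS = −(2.4 × 10⁻⁴)(+0.3)+(8.2 × 10⁻⁴)(+1.22) = 9.3 × 10⁻⁴ → stable
  111–122 m: −αΔT+βΔS = −(2.4 × 10⁻⁴)(-7.4)+(8.2 × 10⁻⁴)(-0.47) = 1.4 × 10⁻³ → stable
Every interval has Δρ > 0: the column is stably stratified throughout.

none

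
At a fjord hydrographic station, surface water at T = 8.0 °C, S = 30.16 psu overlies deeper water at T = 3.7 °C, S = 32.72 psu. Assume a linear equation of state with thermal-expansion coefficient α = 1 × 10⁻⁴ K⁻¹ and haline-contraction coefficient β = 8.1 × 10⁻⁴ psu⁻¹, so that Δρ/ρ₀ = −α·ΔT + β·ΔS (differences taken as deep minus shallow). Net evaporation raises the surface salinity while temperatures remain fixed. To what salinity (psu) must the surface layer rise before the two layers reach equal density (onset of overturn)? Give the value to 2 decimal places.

33.25 psu

Neutral buoyancy requires −α(T_deep − T_surf) + β(S_deep − S_surf′) = 0.
S_surf′ = S_deep − (α/β)·ΔT = 32.72 − (1 × 10⁻⁴/8.1 × 10⁻⁴)·(-4.3) = 33.2509 psu.
Increase required: 33.2509 − 30.16 = 3.0909 psu.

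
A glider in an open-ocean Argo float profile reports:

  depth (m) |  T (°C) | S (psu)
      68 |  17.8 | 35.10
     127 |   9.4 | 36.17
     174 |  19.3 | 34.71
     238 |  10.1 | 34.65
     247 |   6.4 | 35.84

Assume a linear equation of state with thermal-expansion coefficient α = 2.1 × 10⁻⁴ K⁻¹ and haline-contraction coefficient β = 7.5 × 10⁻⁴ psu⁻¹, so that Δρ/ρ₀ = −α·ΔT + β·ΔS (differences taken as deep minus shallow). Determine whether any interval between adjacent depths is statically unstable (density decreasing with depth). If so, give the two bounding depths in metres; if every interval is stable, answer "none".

127–174 m

Evaluate Δρ/ρ₀ = −αΔT + βΔS across each adjacent pair:
  68–127 m: −αΔT+βΔS = −(2.1 × 10⁻⁴)(-8.4)+(7.5 × 10⁻⁴)(+1.07) = 2.6 × 10⁻³ → stable
  127–174 m: −αΔT+βΔS = −(2.1 × 10⁻⁴)(+9.9)+(7.5 × 10⁻⁴)(-1.46) = -3.2 × 10⁻³ → UNSTABLE
  174–238 m: −αΔT+βΔS = −(2.1 × 10⁻⁴)(-9.2)+(7.5 × 10⁻⁴)(-0.06) = 1.9 × 10⁻³ → stable
  238–247 m: −αΔT+βΔS = −(2.1 × 10⁻⁴)(-3.7)+(7.5 × 10⁻⁴)(+1.19) = 1.7 × 10⁻³ → stable
The 127–174 m interval has Δρ < 0: lighter water underlies denser water.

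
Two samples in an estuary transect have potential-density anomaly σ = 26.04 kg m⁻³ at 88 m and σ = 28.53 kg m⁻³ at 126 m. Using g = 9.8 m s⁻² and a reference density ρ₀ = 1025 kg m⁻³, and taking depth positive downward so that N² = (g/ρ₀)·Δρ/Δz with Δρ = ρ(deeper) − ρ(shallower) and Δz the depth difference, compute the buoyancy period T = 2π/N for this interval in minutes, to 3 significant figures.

Δρ = 1028.53 − 1026.04 = 2.49 kg m⁻³ over Δz = 126 − 88 = 38 m.
N² = (9.8/1025) × (2.49/38) = 6.2650 × 10⁻⁴ s⁻².
N = √(6.2650 × 10⁻⁴) = 0.025030 rad s⁻¹, so T = 2π/N = 251.03 s = 4.1838 min ≈ 4.18 min.

4.18 min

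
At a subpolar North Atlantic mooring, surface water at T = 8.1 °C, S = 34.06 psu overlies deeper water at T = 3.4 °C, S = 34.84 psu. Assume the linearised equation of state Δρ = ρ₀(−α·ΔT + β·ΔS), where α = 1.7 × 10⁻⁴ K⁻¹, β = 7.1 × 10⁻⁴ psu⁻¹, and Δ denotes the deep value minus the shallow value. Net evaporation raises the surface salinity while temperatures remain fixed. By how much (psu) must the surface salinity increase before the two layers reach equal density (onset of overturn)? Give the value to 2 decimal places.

Neutral buoyancy requires −α(T_deep − T_surf) + β(S_deep − S_surf′) = 0.
S_surf′ = S_deep − (α/β)·ΔT = 34.84 − (1.7 × 10⁻⁴/7.1 × 10⁻⁴)·(-4.7) = 35.9654 psu.
Increase required: 35.9654 − 34.06 = 1.9054 psu.

1.91 psu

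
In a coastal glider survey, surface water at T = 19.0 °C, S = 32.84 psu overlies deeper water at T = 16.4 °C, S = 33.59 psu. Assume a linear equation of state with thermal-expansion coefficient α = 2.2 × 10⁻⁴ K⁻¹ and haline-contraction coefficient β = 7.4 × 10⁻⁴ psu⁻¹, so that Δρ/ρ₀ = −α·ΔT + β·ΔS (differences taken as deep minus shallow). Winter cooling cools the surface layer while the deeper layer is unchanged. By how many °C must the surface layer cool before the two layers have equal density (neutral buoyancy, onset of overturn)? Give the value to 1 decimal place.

Neutral buoyancy requires Δρ = 0, i.e. −α(T_deep − T_surf′) + β(S_deep − S_surf) = 0.
T_surf′ = T_deep − (β/α)·ΔS = 16.4 − (7.4 × 10⁻⁴/2.2 × 10⁻⁴)·(+0.75) = 13.877 °C.
Cooling required: 19.0 − (13.877) = 5.123 °C.

5.1 °C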